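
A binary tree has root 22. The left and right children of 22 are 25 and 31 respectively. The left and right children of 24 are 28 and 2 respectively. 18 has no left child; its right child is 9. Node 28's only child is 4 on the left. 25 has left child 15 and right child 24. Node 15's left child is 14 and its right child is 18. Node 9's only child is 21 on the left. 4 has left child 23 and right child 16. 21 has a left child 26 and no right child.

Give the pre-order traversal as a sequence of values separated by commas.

22, 25, 15, 14, 18, 9, 21, 26, 24, 28, 4, 23, 16, 2, 31

Pre-order visits the node, then its left subtree, then its right subtree.
Visit 22.
At 22: go left to 25.
  Visit 25.
  At 25: go left to 15.
    Visit 15.
    At 15: go left to 14.
      14 is a leaf — visit 14.
    At 15: go right to 18.
      Visit 18.
      At 18: no left child.
      At 18: go right to 9.
        Visit 9.
        At 9: go left to 21.
          Visit 21.
          At 21: go left to 26.
            26 is a leaf — visit 26.
          At 21: no right child.
        At 9: no right child.
  At 25: go right to 24.
    Visit 24.
    At 24: go left to 28.
      Visit 28.
      At 28: go left to 4.
        Visit 4.
        At 4: go left to 23.
          23 is a leaf — visit 23.
        At 4: go right to 16.
          16 is a leaf — visit 16.
      At 28: no right child.
    At 24: go right to 2.
      2 is a leaf — visit 2.
At 22: go right to 31.
  31 is a leaf — visit 31.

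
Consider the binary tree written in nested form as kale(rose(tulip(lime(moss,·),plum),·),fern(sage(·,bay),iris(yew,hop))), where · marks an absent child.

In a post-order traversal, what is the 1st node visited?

moss

Post-order visits the left subtree, then the right subtree, then the node.
At kale: go left to rose.
  At rose: go left to tulip.
    At tulip: go left to lime.
      At lime: go left to moss.
        moss is a leaf — visit moss.
      At lime: no right child.
      Visit lime.
    At tulip: go right to plum.
      plum is a leaf — visit plum.
    Visit tulip.
  At rose: no right child.
  Visit rose.
At kale: go right to fern.
  At fern: go left to sage.
    At sage: no left child.
    At sage: go right to bay.
      bay is a leaf — visit bay.
    Visit sage.
  At fern: go right to iris.
    At iris: go left to yew.
      yew is a leaf — visit yew.
    At iris: go right to hop.
      hop is a leaf — visit hop.
    Visit iris.
  Visit fern.
Visit kale.
Full post-order sequence: moss, lime, plum, tulip, rose, bay, sage, yew, hop, iris, fern, kale.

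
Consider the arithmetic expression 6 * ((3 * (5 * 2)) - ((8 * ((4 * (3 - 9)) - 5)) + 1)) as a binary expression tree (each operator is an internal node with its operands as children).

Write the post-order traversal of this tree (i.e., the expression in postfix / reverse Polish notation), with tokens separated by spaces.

Post-order on an expression tree gives postfix notation: for each operator, emit left operand, right operand, then the operator.

6 3 5 2 * * 8 4 3 9 - * 5 - * 1 + - *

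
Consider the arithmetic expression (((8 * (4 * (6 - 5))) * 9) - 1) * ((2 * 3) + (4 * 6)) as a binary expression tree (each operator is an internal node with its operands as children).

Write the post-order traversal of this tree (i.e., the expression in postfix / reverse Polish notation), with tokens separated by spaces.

Post-order on an expression tree gives postfix notation: for each operator, emit left operand, right operand, then the operator.

8 4 6 5 - * * 9 * 1 - 2 3 * 4 6 * + *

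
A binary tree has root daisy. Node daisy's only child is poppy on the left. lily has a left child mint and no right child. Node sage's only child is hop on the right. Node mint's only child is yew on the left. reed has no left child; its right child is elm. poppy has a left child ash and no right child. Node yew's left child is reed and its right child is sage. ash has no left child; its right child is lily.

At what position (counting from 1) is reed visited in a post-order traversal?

Post-order visits the left subtree, then the right subtree, then the node.
At daisy: go left to poppy.
  At poppy: go left to ash.
    At ash: no left child.
    At ash: go right to lily.
      At lily: go left to mint.
        At mint: go left to yew.
          At yew: go left to reed.
            At reed: no left child.
            At reed: go right to elm.
              elm is a leaf — visit elm.
            Visit reed.
          At yew: go right to sage.
            At sage: no left child.
            At sage: go right to hop.
              hop is a leaf — visit hop.
            Visit sage.
          Visit yew.
        At mint: no right child.
        Visit mint.
      At lily: no right child.
      Visit lily.
    Visit ash.
  At poppy: no right child.
  Visit poppy.
At daisy: no right child.
Visit daisy.
Full post-order sequence: elm, reed, hop, sage, yew, mint, lily, ash, poppy, daisy.

2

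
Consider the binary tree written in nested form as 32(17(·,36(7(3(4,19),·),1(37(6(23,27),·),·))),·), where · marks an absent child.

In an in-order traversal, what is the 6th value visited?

In-order visits the left subtree, then the node, then the right subtree.
At 32: go left to 17.
  At 17: no left child.
  Visit 17.
  At 17: go right to 36.
    At 36: go left to 7.
      At 7: go left to 3.
        At 3: go left to 4.
          4 is a leaf — visit 4.
        Visit 3.
        At 3: go right to 19.
          19 is a leaf — visit 19.
      Visit 7.
      At 7: no right child.
    Visit 36.
    At 36: go right to 1.
      At 1: go left to 37.
        At 37: go left to 6.
          At 6: go left to 23.
            23 is a leaf — visit 23.
          Visit 6.
          At 6: go right to 27.
            27 is a leaf — visit 27.
        Visit 37.
        At 37: no right child.
      Visit 1.
      At 1: no right child.
Visit 32.
At 32: no right child.
Full in-order sequence: 17, 4, 3, 19, 7, 36, 23, 6, 27, 37, 1, 32.

36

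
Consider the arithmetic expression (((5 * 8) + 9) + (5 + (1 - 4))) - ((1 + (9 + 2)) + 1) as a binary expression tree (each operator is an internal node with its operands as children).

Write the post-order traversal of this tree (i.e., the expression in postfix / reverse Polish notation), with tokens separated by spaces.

5 8 * 9 + 5 1 4 - + + 1 9 2 + + 1 + -

Post-order on an expression tree gives postfix notation: for each operator, emit left operand, right operand, then the operator.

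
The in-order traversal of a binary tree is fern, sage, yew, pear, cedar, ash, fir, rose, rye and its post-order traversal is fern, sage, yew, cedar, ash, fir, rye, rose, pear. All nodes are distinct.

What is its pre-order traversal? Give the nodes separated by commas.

The last element of post-order is the root; it splits in-order into left and right subtrees.
Root pear: left subtree has 3 nodes {fern, sage, yew}, right has 5 {cedar, ash, fir, rose, rye}.
  Root yew: left subtree has 2 nodes {fern, sage}, right has 0 { }.
    Root sage: left subtree has 1 node {fern}, right has 0 { }.
  Root rose: left subtree has 3 nodes {cedar, ash, fir}, right has 1 {rye}.
    Root fir: left subtree has 2 nodes {cedar, ash}, right has 0 { }.
      Root ash: left subtree has 1 node {cedar}, right has 0 { }.

pear, yew, sage, fern, rose, fir, ash, cedar, rye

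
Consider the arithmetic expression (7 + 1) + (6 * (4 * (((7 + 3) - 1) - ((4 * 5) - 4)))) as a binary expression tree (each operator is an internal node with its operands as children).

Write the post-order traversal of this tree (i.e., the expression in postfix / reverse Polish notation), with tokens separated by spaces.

Post-order on an expression tree gives postfix notation: for each operator, emit left operand, right operand, then the operator.

7 1 + 6 4 7 3 + 1 - 4 5 * 4 - - * * +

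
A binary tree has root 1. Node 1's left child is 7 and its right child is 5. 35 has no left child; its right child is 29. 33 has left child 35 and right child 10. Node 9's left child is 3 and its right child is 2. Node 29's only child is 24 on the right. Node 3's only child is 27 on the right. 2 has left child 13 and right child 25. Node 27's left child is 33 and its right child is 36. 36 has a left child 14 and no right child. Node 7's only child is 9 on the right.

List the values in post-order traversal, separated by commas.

Post-order visits the left subtree, then the right subtree, then the node.
At 1: go left to 7.
  At 7: no left child.
  At 7: go right to 9.
    At 9: go left to 3.
      At 3: no left child.
      At 3: go right to 27.
        At 27: go left to 33.
          At 33: go left to 35.
            At 35: no left child.
            At 35: go right to 29.
              At 29: no left child.
              At 29: go right to 24.
                24 is a leaf — visit 24.
              Visit 29.
            Visit 35.
          At 33: go right to 10.
            10 is a leaf — visit 10.
          Visit 33.
        At 27: go right to 36.
          At 36: go left to 14.
            14 is a leaf — visit 14.
          At 36: no right child.
          Visit 36.
        Visit 27.
      Visit 3.
    At 9: go right to 2.
      At 2: go left to 13.
        13 is a leaf — visit 13.
      At 2: go right to 25.
        25 is a leaf — visit 25.
      Visit 2.
    Visit 9.
  Visit 7.
At 1: go right to 5.
  5 is a leaf — visit 5.
Visit 1.

24, 29, 35, 10, 33, 14, 36, 27, 3, 13, 25, 2, 9, 7, 5, 1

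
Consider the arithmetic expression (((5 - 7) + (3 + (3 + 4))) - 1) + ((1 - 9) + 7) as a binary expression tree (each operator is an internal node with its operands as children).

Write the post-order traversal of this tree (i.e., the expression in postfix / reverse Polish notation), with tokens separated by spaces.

5 7 - 3 3 4 + + + 1 - 1 9 - 7 + +

Post-order on an expression tree gives postfix notation: for each operator, emit left operand, right operand, then the operator.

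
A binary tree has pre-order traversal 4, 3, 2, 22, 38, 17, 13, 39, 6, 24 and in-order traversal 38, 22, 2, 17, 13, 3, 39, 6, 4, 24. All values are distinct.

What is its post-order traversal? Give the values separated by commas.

The first element of pre-order is the root; it splits in-order into left and right subtrees.
Root 4: left subtree has 8 nodes {38, 22, 2, 17, 13, 3, 39, 6}, right has 1 {24}.
  Root 3: left subtree has 5 nodes {38, 22, 2, 17, 13}, right has 2 {39, 6}.
    Root 2: left subtree has 2 nodes {38, 22}, right has 2 {17, 13}.
      Root 22: left subtree has 1 node {38}, right has 0 { }.
      Root 17: left subtree has 0 nodes { }, right has 1 {13}.
    Root 39: left subtree has 0 nodes { }, right has 1 {6}.

38, 22, 13, 17, 2, 6, 39, 3, 24, 4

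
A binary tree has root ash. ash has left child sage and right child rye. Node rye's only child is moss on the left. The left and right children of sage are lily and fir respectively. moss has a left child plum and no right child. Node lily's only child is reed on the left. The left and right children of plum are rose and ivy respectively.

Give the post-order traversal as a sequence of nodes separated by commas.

reed, lily, fir, sage, rose, ivy, plum, moss, rye, ash

Post-order visits the left subtree, then the right subtree, then the node.
At ash: go left to sage.
  At sage: go left to lily.
    At lily: go left to reed.
      reed is a leaf — visit reed.
    At lily: no right child.
    Visit lily.
  At sage: go right to fir.
    fir is a leaf — visit fir.
  Visit sage.
At ash: go right to rye.
  At rye: go left to moss.
    At moss: go left to plum.
      At plum: go left to rose.
        rose is a leaf — visit rose.
      At plum: go right to ivy.
        ivy is a leaf — visit ivy.
      Visit plum.
    At moss: no right child.
    Visit moss.
  At rye: no right child.
  Visit rye.
Visit ash.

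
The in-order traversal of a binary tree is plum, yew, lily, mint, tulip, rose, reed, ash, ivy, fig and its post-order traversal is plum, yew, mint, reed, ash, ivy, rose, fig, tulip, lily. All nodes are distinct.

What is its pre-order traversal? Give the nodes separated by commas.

The last element of post-order is the root; it splits in-order into left and right subtrees.
Root lily: left subtree has 2 nodes {plum, yew}, right has 7 {mint, tulip, rose, reed, ash, ivy, fig}.
  Root yew: left subtree has 1 node {plum}, right has 0 { }.
  Root tulip: left subtree has 1 node {mint}, right has 5 {rose, reed, ash, ivy, fig}.
    Root fig: left subtree has 4 nodes {rose, reed, ash, ivy}, right has 0 { }.
      Root rose: left subtree has 0 nodes { }, right has 3 {reed, ash, ivy}.
        Root ivy: left subtree has 2 nodes {reed, ash}, right has 0 { }.
          Root ash: left subtree has 1 node {reed}, right has 0 { }.

lily, yew, plum, tulip, mint, fig, rose, ivy, ash, reed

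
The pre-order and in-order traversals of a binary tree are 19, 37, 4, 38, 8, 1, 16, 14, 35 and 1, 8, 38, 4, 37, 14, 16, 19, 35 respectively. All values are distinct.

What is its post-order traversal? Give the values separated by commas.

1, 8, 38, 4, 14, 16, 37, 35, 19

The first element of pre-order is the root; it splits in-order into left and right subtrees.
Root 19: left subtree has 7 nodes {1, 8, 38, 4, 37, 14, 16}, right has 1 {35}.
  Root 37: left subtree has 4 nodes {1, 8, 38, 4}, right has 2 {14, 16}.
    Root 4: left subtree has 3 nodes {1, 8, 38}, right has 0 { }.
      Root 38: left subtree has 2 nodes {1, 8}, right has 0 { }.
        Root 8: left subtree has 1 node {1}, right has 0 { }.
    Root 16: left subtree has 1 node {14}, right has 0 { }.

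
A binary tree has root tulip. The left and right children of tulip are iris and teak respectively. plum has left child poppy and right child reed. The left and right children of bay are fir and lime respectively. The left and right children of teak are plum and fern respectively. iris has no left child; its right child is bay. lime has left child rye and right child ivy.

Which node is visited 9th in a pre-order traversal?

plum

Pre-order visits the node, then its left subtree, then its right subtree.
Visit tulip.
At tulip: go left to iris.
  Visit iris.
  At iris: no left child.
  At iris: go right to bay.
    Visit bay.
    At bay: go left to fir.
      fir is a leaf — visit fir.
    At bay: go right to lime.
      Visit lime.
      At lime: go left to rye.
        rye is a leaf — visit rye.
      At lime: go right to ivy.
        ivy is a leaf — visit ivy.
At tulip: go right to teak.
  Visit teak.
  At teak: go left to plum.
    Visit plum.
    At plum: go left to poppy.
      poppy is a leaf — visit poppy.
    At plum: go right to reed.
      reed is a leaf — visit reed.
  At teak: go right to fern.
    fern is a leaf — visit fern.
Full pre-order sequence: tulip, iris, bay, fir, lime, rye, ivy, teak, plum, poppy, reed, fern.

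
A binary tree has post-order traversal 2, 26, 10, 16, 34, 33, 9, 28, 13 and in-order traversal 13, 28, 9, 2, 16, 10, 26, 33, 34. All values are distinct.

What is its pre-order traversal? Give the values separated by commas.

The last element of post-order is the root; it splits in-order into left and right subtrees.
Root 13: left subtree has 0 nodes { }, right has 8 {28, 9, 2, 16, 10, 26, 33, 34}.
  Root 28: left subtree has 0 nodes { }, right has 7 {9, 2, 16, 10, 26, 33, 34}.
    Root 9: left subtree has 0 nodes { }, right has 6 {2, 16, 10, 26, 33, 34}.
      Root 33: left subtree has 4 nodes {2, 16, 10, 26}, right has 1 {34}.
        Root 16: left subtree has 1 node {2}, right has 2 {10, 26}.
          Root 10: left subtree has 0 nodes { }, right has 1 {26}.

13, 28, 9, 33, 16, 2, 10, 26, 34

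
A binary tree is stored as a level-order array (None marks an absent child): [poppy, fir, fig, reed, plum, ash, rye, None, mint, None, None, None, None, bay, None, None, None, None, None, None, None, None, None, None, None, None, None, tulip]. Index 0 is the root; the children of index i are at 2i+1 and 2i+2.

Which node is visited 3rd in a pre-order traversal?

Pre-order visits the node, then its left subtree, then its right subtree.
Visit poppy.
At poppy: go left to fir.
  Visit fir.
  At fir: go left to reed.
    Visit reed.
    At reed: no left child.
    At reed: go right to mint.
      mint is a leaf — visit mint.
  At fir: go right to plum.
    plum is a leaf — visit plum.
At poppy: go right to fig.
  Visit fig.
  At fig: go left to ash.
    ash is a leaf — visit ash.
  At fig: go right to rye.
    Visit rye.
    At rye: go left to bay.
      Visit bay.
      At bay: go left to tulip.
        tulip is a leaf — visit tulip.
      At bay: no right child.
    At rye: no right child.
Full pre-order sequence: poppy, fir, reed, mint, plum, fig, ash, rye, bay, tulip.

reed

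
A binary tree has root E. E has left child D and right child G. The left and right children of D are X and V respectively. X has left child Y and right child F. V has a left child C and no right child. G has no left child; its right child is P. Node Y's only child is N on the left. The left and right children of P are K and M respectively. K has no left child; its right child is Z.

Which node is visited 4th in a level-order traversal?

X

Level-order visits nodes level by level from the root, left to right within each level.
Level 0: E
Level 1: D, G
Level 2: X, V, P
Level 3: Y, F, C, K, M
Level 4: N, Z
Full level-order sequence: E, D, G, X, V, P, Y, F, C, K, M, N, Z.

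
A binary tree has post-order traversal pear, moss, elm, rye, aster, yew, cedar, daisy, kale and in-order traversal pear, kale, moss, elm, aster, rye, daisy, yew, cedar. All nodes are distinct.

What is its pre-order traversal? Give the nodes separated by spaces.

The last element of post-order is the root; it splits in-order into left and right subtrees.
Root kale: left subtree has 1 node {pear}, right has 7 {moss, elm, aster, rye, daisy, yew, cedar}.
  Root daisy: left subtree has 4 nodes {moss, elm, aster, rye}, right has 2 {yew, cedar}.
    Root aster: left subtree has 2 nodes {moss, elm}, right has 1 {rye}.
      Root elm: left subtree has 1 node {moss}, right has 0 { }.
    Root cedar: left subtree has 1 node {yew}, right has 0 { }.

kale pear daisy aster elm moss rye cedar yew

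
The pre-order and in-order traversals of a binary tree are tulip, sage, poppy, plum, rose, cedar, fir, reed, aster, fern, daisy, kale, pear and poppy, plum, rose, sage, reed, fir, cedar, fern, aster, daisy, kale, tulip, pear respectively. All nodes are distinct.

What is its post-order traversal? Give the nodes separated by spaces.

The first element of pre-order is the root; it splits in-order into left and right subtrees.
Root tulip: left subtree has 11 nodes {poppy, plum, rose, sage, reed, fir, cedar, fern, aster, daisy, kale}, right has 1 {pear}.
  Root sage: left subtree has 3 nodes {poppy, plum, rose}, right has 7 {reed, fir, cedar, fern, aster, daisy, kale}.
    Root poppy: left subtree has 0 nodes { }, right has 2 {plum, rose}.
      Root plum: left subtree has 0 nodes { }, right has 1 {rose}.
    Root cedar: left subtree has 2 nodes {reed, fir}, right has 4 {fern, aster, daisy, kale}.
      Root fir: left subtree has 1 node {reed}, right has 0 { }.
      Root aster: left subtree has 1 node {fern}, right has 2 {daisy, kale}.
        Root daisy: left subtree has 0 nodes { }, right has 1 {kale}.

rose plum poppy reed fir fern kale daisy aster cedar sage pear tulip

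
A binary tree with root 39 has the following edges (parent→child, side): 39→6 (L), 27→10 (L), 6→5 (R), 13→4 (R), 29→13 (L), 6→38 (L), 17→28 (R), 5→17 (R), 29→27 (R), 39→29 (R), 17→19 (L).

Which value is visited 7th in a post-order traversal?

Post-order visits the left subtree, then the right subtree, then the node.
At 39: go left to 6.
  At 6: go left to 38.
    38 is a leaf — visit 38.
  At 6: go right to 5.
    At 5: no left child.
    At 5: go right to 17.
      At 17: go left to 19.
        19 is a leaf — visit 19.
      At 17: go right to 28.
        28 is a leaf — visit 28.
      Visit 17.
    Visit 5.
  Visit 6.
At 39: go right to 29.
  At 29: go left to 13.
    At 13: no left child.
    At 13: go right to 4.
      4 is a leaf — visit 4.
    Visit 13.
  At 29: go right to 27.
    At 27: go left to 10.
      10 is a leaf — visit 10.
    At 27: no right child.
    Visit 27.
  Visit 29.
Visit 39.
Full post-order sequence: 38, 19, 28, 17, 5, 6, 4, 13, 10, 27, 29, 39.

4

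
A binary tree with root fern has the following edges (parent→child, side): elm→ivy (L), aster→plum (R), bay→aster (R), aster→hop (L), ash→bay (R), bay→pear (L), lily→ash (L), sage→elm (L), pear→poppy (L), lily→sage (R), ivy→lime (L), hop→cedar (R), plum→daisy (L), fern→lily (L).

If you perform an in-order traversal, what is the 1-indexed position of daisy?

8

In-order visits the left subtree, then the node, then the right subtree.
At fern: go left to lily.
  At lily: go left to ash.
    At ash: no left child.
    Visit ash.
    At ash: go right to bay.
      At bay: go left to pear.
        At pear: go left to poppy.
          poppy is a leaf — visit poppy.
        Visit pear.
        At pear: no right child.
      Visit bay.
      At bay: go right to aster.
        At aster: go left to hop.
          At hop: no left child.
          Visit hop.
          At hop: go right to cedar.
            cedar is a leaf — visit cedar.
        Visit aster.
        At aster: go right to plum.
          At plum: go left to daisy.
            daisy is a leaf — visit daisy.
          Visit plum.
          At plum: no right child.
  Visit lily.
  At lily: go right to sage.
    At sage: go left to elm.
      At elm: go left to ivy.
        At ivy: go left to lime.
          lime is a leaf — visit lime.
        Visit ivy.
        At ivy: no right child.
      Visit elm.
      At elm: no right child.
    Visit sage.
    At sage: no right child.
Visit fern.
At fern: no right child.
Full in-order sequence: ash, poppy, pear, bay, hop, cedar, aster, daisy, plum, lily, lime, ivy, elm, sage, fern.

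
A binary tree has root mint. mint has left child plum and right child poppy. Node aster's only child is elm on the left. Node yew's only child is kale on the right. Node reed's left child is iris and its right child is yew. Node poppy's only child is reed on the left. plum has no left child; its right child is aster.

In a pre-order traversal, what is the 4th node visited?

Pre-order visits the node, then its left subtree, then its right subtree.
Visit mint.
At mint: go left to plum.
  Visit plum.
  At plum: no left child.
  At plum: go right to aster.
    Visit aster.
    At aster: go left to elm.
      elm is a leaf — visit elm.
    At aster: no right child.
At mint: go right to poppy.
  Visit poppy.
  At poppy: go left to reed.
    Visit reed.
    At reed: go left to iris.
      iris is a leaf — visit iris.
    At reed: go right to yew.
      Visit yew.
      At yew: no left child.
      At yew: go right to kale.
        kale is a leaf — visit kale.
  At poppy: no right child.
Full pre-order sequence: mint, plum, aster, elm, poppy, reed, iris, yew, kale.

elm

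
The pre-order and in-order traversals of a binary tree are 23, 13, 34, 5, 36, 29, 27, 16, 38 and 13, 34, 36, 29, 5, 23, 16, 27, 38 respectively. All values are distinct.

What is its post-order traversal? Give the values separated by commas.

29, 36, 5, 34, 13, 16, 38, 27, 23

The first element of pre-order is the root; it splits in-order into left and right subtrees.
Root 23: left subtree has 5 nodes {13, 34, 36, 29, 5}, right has 3 {16, 27, 38}.
  Root 13: left subtree has 0 nodes { }, right has 4 {34, 36, 29, 5}.
    Root 34: left subtree has 0 nodes { }, right has 3 {36, 29, 5}.
      Root 5: left subtree has 2 nodes {36, 29}, right has 0 { }.
        Root 36: left subtree has 0 nodes { }, right has 1 {29}.
  Root 27: left subtree has 1 node {16}, right has 1 {38}.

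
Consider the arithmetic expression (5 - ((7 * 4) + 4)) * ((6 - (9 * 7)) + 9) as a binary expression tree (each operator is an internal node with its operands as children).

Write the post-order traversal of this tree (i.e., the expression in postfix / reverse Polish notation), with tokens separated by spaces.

5 7 4 * 4 + - 6 9 7 * - 9 + *

Post-order on an expression tree gives postfix notation: for each operator, emit left operand, right operand, then the operator.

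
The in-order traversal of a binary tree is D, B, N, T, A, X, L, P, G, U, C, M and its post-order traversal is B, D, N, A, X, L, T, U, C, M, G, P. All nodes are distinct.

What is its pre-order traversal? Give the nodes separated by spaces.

P T N D B L X A G M C U

The last element of post-order is the root; it splits in-order into left and right subtrees.
Root P: left subtree has 7 nodes {D, B, N, T, A, X, L}, right has 4 {G, U, C, M}.
  Root T: left subtree has 3 nodes {D, B, N}, right has 3 {A, X, L}.
    Root N: left subtree has 2 nodes {D, B}, right has 0 { }.
      Root D: left subtree has 0 nodes { }, right has 1 {B}.
    Root L: left subtree has 2 nodes {A, X}, right has 0 { }.
      Root X: left subtree has 1 node {A}, right has 0 { }.
  Root G: left subtree has 0 nodes { }, right has 3 {U, C, M}.
    Root M: left subtree has 2 nodes {U, C}, right has 0 { }.
      Root C: left subtree has 1 node {U}, right has 0 { }.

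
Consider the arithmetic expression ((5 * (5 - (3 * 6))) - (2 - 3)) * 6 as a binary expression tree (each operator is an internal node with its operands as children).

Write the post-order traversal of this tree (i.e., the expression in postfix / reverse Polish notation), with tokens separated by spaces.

5 5 3 6 * - * 2 3 - - 6 *

Post-order on an expression tree gives postfix notation: for each operator, emit left operand, right operand, then the operator.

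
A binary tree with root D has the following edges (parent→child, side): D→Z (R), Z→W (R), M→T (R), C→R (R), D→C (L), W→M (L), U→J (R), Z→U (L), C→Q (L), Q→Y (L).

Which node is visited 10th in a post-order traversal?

Post-order visits the left subtree, then the right subtree, then the node.
At D: go left to C.
  At C: go left to Q.
    At Q: go left to Y.
      Y is a leaf — visit Y.
    At Q: no right child.
    Visit Q.
  At C: go right to R.
    R is a leaf — visit R.
  Visit C.
At D: go right to Z.
  At Z: go left to U.
    At U: no left child.
    At U: go right to J.
      J is a leaf — visit J.
    Visit U.
  At Z: go right to W.
    At W: go left to M.
      At M: no left child.
      At M: go right to T.
        T is a leaf — visit T.
      Visit M.
    At W: no right child.
    Visit W.
  Visit Z.
Visit D.
Full post-order sequence: Y, Q, R, C, J, U, T, M, W, Z, D.

Z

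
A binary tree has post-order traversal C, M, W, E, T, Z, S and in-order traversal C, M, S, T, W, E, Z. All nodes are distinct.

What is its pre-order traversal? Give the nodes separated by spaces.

The last element of post-order is the root; it splits in-order into left and right subtrees.
Root S: left subtree has 2 nodes {C, M}, right has 4 {T, W, E, Z}.
  Root M: left subtree has 1 node {C}, right has 0 { }.
  Root Z: left subtree has 3 nodes {T, W, E}, right has 0 { }.
    Root T: left subtree has 0 nodes { }, right has 2 {W, E}.
      Root E: left subtree has 1 node {W}, right has 0 { }.

S M C Z T E W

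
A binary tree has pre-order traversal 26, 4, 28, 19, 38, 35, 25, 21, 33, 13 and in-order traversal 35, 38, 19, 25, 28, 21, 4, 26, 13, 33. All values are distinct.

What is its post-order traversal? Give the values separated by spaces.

The first element of pre-order is the root; it splits in-order into left and right subtrees.
Root 26: left subtree has 7 nodes {35, 38, 19, 25, 28, 21, 4}, right has 2 {13, 33}.
  Root 4: left subtree has 6 nodes {35, 38, 19, 25, 28, 21}, right has 0 { }.
    Root 28: left subtree has 4 nodes {35, 38, 19, 25}, right has 1 {21}.
      Root 19: left subtree has 2 nodes {35, 38}, right has 1 {25}.
        Root 38: left subtree has 1 node {35}, right has 0 { }.
  Root 33: left subtree has 1 node {13}, right has 0 { }.

35 38 25 19 21 28 4 13 33 26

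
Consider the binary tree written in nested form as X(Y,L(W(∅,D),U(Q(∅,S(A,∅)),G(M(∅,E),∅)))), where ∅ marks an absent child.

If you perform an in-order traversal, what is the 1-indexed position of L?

5

In-order visits the left subtree, then the node, then the right subtree.
At X: go left to Y.
  Y is a leaf — visit Y.
Visit X.
At X: go right to L.
  At L: go left to W.
    At W: no left child.
    Visit W.
    At W: go right to D.
      D is a leaf — visit D.
  Visit L.
  At L: go right to U.
    At U: go left to Q.
      At Q: no left child.
      Visit Q.
      At Q: go right to S.
        At S: go left to A.
          A is a leaf — visit A.
        Visit S.
        At S: no right child.
    Visit U.
    At U: go right to G.
      At G: go left to M.
        At M: no left child.
        Visit M.
        At M: go right to E.
          E is a leaf — visit E.
      Visit G.
      At G: no right child.
Full in-order sequence: Y, X, W, D, L, Q, A, S, U, M, E, G.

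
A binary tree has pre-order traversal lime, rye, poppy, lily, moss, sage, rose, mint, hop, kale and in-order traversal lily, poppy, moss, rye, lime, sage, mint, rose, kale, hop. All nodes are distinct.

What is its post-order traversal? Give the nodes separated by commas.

The first element of pre-order is the root; it splits in-order into left and right subtrees.
Root lime: left subtree has 4 nodes {lily, poppy, moss, rye}, right has 5 {sage, mint, rose, kale, hop}.
  Root rye: left subtree has 3 nodes {lily, poppy, moss}, right has 0 { }.
    Root poppy: left subtree has 1 node {lily}, right has 1 {moss}.
  Root sage: left subtree has 0 nodes { }, right has 4 {mint, rose, kale, hop}.
    Root rose: left subtree has 1 node {mint}, right has 2 {kale, hop}.
      Root hop: left subtree has 1 node {kale}, right has 0 { }.

lily, moss, poppy, rye, mint, kale, hop, rose, sage, lime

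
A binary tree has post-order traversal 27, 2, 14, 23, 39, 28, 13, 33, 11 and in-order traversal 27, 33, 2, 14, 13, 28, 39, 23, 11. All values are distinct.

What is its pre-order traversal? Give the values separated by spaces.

11 33 27 13 14 2 28 39 23

The last element of post-order is the root; it splits in-order into left and right subtrees.
Root 11: left subtree has 8 nodes {27, 33, 2, 14, 13, 28, 39, 23}, right has 0 { }.
  Root 33: left subtree has 1 node {27}, right has 6 {2, 14, 13, 28, 39, 23}.
    Root 13: left subtree has 2 nodes {2, 14}, right has 3 {28, 39, 23}.
      Root 14: left subtree has 1 node {2}, right has 0 { }.
      Root 28: left subtree has 0 nodes { }, right has 2 {39, 23}.
        Root 39: left subtree has 0 nodes { }, right has 1 {23}.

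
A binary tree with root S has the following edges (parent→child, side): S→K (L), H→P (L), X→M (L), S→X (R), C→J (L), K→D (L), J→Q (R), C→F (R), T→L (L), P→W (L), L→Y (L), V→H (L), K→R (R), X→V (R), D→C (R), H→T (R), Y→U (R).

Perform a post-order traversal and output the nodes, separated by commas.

Q, J, F, C, D, R, K, M, W, P, U, Y, L, T, H, V, X, S

Post-order visits the left subtree, then the right subtree, then the node.
At S: go left to K.
  At K: go left to D.
    At D: no left child.
    At D: go right to C.
      At C: go left to J.
        At J: no left child.
        At J: go right to Q.
          Q is a leaf — visit Q.
        Visit J.
      At C: go right to F.
        F is a leaf — visit F.
      Visit C.
    Visit D.
  At K: go right to R.
    R is a leaf — visit R.
  Visit K.
At S: go right to X.
  At X: go left to M.
    M is a leaf — visit M.
  At X: go right to V.
    At V: go left to H.
      At H: go left to P.
        At P: go left to W.
          W is a leaf — visit W.
        At P: no right child.
        Visit P.
      At H: go right to T.
        At T: go left to L.
          At L: go left to Y.
            At Y: no left child.
            At Y: go right to U.
              U is a leaf — visit U.
            Visit Y.
          At L: no right child.
          Visit L.
        At T: no right child.
        Visit T.
      Visit H.
    At V: no right child.
    Visit V.
  Visit X.
Visit S.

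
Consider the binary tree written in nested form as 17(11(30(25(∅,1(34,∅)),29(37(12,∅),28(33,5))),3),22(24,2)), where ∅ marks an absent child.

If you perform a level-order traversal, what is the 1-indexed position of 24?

6

Level-order visits nodes level by level from the root, left to right within each level.
Level 0: 17
Level 1: 11, 22
Level 2: 30, 3, 24, 2
Level 3: 25, 29
Level 4: 1, 37, 28
Level 5: 34, 12, 33, 5
Full level-order sequence: 17, 11, 22, 30, 3, 24, 2, 25, 29, 1, 37, 28, 34, 12, 33, 5.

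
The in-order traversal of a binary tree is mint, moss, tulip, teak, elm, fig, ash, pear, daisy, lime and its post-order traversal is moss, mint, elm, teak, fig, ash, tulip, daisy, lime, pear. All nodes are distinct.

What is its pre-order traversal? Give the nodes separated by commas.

pear, tulip, mint, moss, ash, fig, teak, elm, lime, daisy

The last element of post-order is the root; it splits in-order into left and right subtrees.
Root pear: left subtree has 7 nodes {mint, moss, tulip, teak, elm, fig, ash}, right has 2 {daisy, lime}.
  Root tulip: left subtree has 2 nodes {mint, moss}, right has 4 {teak, elm, fig, ash}.
    Root mint: left subtree has 0 nodes { }, right has 1 {moss}.
    Root ash: left subtree has 3 nodes {teak, elm, fig}, right has 0 { }.
      Root fig: left subtree has 2 nodes {teak, elm}, right has 0 { }.
        Root teak: left subtree has 0 nodes { }, right has 1 {elm}.
  Root lime: left subtree has 1 node {daisy}, right has 0 { }.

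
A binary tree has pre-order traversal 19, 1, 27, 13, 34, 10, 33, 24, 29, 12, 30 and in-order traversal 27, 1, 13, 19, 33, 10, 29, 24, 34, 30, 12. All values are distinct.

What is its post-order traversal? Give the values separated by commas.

27, 13, 1, 33, 29, 24, 10, 30, 12, 34, 19

The first element of pre-order is the root; it splits in-order into left and right subtrees.
Root 19: left subtree has 3 nodes {27, 1, 13}, right has 7 {33, 10, 29, 24, 34, 30, 12}.
  Root 1: left subtree has 1 node {27}, right has 1 {13}.
  Root 34: left subtree has 4 nodes {33, 10, 29, 24}, right has 2 {30, 12}.
    Root 10: left subtree has 1 node {33}, right has 2 {29, 24}.
      Root 24: left subtree has 1 node {29}, right has 0 { }.
    Root 12: left subtree has 1 node {30}, right has 0 { }.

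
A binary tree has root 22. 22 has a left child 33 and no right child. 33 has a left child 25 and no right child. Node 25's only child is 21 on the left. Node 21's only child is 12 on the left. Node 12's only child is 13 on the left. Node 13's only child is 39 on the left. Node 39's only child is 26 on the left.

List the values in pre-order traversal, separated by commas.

Pre-order visits the node, then its left subtree, then its right subtree.
Visit 22.
At 22: go left to 33.
  Visit 33.
  At 33: go left to 25.
    Visit 25.
    At 25: go left to 21.
      Visit 21.
      At 21: go left to 12.
        Visit 12.
        At 12: go left to 13.
          Visit 13.
          At 13: go left to 39.
            Visit 39.
            At 39: go left to 26.
              26 is a leaf — visit 26.
            At 39: no right child.
          At 13: no right child.
        At 12: no right child.
      At 21: no right child.
    At 25: no right child.
  At 33: no right child.
At 22: no right child.

22, 33, 25, 21, 12, 13, 39, 26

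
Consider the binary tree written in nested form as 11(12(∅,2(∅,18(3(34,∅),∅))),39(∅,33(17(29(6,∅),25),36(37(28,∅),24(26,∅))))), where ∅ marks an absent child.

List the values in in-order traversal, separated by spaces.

12 2 34 3 18 11 39 6 29 17 25 33 28 37 36 26 24

In-order visits the left subtree, then the node, then the right subtree.
At 11: go left to 12.
  At 12: no left child.
  Visit 12.
  At 12: go right to 2.
    At 2: no left child.
    Visit 2.
    At 2: go right to 18.
      At 18: go left to 3.
        At 3: go left to 34.
          34 is a leaf — visit 34.
        Visit 3.
        At 3: no right child.
      Visit 18.
      At 18: no right child.
Visit 11.
At 11: go right to 39.
  At 39: no left child.
  Visit 39.
  At 39: go right to 33.
    At 33: go left to 17.
      At 17: go left to 29.
        At 29: go left to 6.
          6 is a leaf — visit 6.
        Visit 29.
        At 29: no right child.
      Visit 17.
      At 17: go right to 25.
        25 is a leaf — visit 25.
    Visit 33.
    At 33: go right to 36.
      At 36: go left to 37.
        At 37: go left to 28.
          28 is a leaf — visit 28.
        Visit 37.
        At 37: no right child.
      Visit 36.
      At 36: go right to 24.
        At 24: go left to 26.
          26 is a leaf — visit 26.
        Visit 24.
        At 24: no right child.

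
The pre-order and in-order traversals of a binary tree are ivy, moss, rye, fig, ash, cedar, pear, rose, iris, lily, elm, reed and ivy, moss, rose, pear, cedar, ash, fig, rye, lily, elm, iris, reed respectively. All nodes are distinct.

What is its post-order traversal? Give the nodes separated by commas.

The first element of pre-order is the root; it splits in-order into left and right subtrees.
Root ivy: left subtree has 0 nodes { }, right has 11 {moss, rose, pear, cedar, ash, fig, rye, lily, elm, iris, reed}.
  Root moss: left subtree has 0 nodes { }, right has 10 {rose, pear, cedar, ash, fig, rye, lily, elm, iris, reed}.
    Root rye: left subtree has 5 nodes {rose, pear, cedar, ash, fig}, right has 4 {lily, elm, iris, reed}.
      Root fig: left subtree has 4 nodes {rose, pear, cedar, ash}, right has 0 { }.
        Root ash: left subtree has 3 nodes {rose, pear, cedar}, right has 0 { }.
          Root cedar: left subtree has 2 nodes {rose, pear}, right has 0 { }.
            Root pear: left subtree has 1 node {rose}, right has 0 { }.
      Root iris: left subtree has 2 nodes {lily, elm}, right has 1 {reed}.
        Root lily: left subtree has 0 nodes { }, right has 1 {elm}.

rose, pear, cedar, ash, fig, elm, lily, reed, iris, rye, moss, ivy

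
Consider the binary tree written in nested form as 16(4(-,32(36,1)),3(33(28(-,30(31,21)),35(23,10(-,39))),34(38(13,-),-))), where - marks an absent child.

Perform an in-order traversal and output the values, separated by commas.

4, 36, 32, 1, 16, 28, 31, 30, 21, 33, 23, 35, 10, 39, 3, 13, 38, 34

In-order visits the left subtree, then the node, then the right subtree.
At 16: go left to 4.
  At 4: no left child.
  Visit 4.
  At 4: go right to 32.
    At 32: go left to 36.
      36 is a leaf — visit 36.
    Visit 32.
    At 32: go right to 1.
      1 is a leaf — visit 1.
Visit 16.
At 16: go right to 3.
  At 3: go left to 33.
    At 33: go left to 28.
      At 28: no left child.
      Visit 28.
      At 28: go right to 30.
        At 30: go left to 31.
          31 is a leaf — visit 31.
        Visit 30.
        At 30: go right to 21.
          21 is a leaf — visit 21.
    Visit 33.
    At 33: go right to 35.
      At 35: go left to 23.
        23 is a leaf — visit 23.
      Visit 35.
      At 35: go right to 10.
        At 10: no left child.
        Visit 10.
        At 10: go right to 39.
          39 is a leaf — visit 39.
  Visit 3.
  At 3: go right to 34.
    At 34: go left to 38.
      At 38: go left to 13.
        13 is a leaf — visit 13.
      Visit 38.
      At 38: no right child.
    Visit 34.
    At 34: no right child.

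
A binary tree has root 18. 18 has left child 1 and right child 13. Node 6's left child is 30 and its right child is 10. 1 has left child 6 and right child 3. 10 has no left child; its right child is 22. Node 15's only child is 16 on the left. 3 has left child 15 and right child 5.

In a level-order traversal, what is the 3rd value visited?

Level-order visits nodes level by level from the root, left to right within each level.
Level 0: 18
Level 1: 1, 13
Level 2: 6, 3
Level 3: 30, 10, 15, 5
Level 4: 22, 16
Full level-order sequence: 18, 1, 13, 6, 3, 30, 10, 15, 5, 22, 16.

13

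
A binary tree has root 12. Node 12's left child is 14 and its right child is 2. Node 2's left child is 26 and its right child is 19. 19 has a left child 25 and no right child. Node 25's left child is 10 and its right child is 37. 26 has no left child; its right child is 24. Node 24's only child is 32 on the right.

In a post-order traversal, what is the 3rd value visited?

Post-order visits the left subtree, then the right subtree, then the node.
At 12: go left to 14.
  14 is a leaf — visit 14.
At 12: go right to 2.
  At 2: go left to 26.
    At 26: no left child.
    At 26: go right to 24.
      At 24: no left child.
      At 24: go right to 32.
        32 is a leaf — visit 32.
      Visit 24.
    Visit 26.
  At 2: go right to 19.
    At 19: go left to 25.
      At 25: go left to 10.
        10 is a leaf — visit 10.
      At 25: go right to 37.
        37 is a leaf — visit 37.
      Visit 25.
    At 19: no right child.
    Visit 19.
  Visit 2.
Visit 12.
Full post-order sequence: 14, 32, 24, 26, 10, 37, 25, 19, 2, 12.

24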